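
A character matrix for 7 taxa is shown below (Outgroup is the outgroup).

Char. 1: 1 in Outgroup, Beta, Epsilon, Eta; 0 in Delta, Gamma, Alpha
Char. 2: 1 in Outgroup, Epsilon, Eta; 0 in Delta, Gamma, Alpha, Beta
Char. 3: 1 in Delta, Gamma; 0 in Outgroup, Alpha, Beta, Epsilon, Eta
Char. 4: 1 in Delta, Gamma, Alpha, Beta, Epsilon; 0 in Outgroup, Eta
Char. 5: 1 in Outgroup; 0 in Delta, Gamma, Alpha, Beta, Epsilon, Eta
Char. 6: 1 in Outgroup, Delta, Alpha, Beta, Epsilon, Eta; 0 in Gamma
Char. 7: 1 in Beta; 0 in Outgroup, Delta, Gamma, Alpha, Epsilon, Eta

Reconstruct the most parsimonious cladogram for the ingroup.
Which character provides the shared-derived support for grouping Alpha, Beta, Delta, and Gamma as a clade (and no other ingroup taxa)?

Char. 2

Character polarity is set by the outgroup: the derived state is whichever differs from the outgroup's state, so for Char. 1, Char. 2, Char. 5, Char. 6 the derived state is '0', and for the remaining characters it is '1'.
Only Alpha, Delta, and Gamma show the derived state '0' for Char. 1, supporting them as a clade.
Only Alpha, Beta, Delta, and Gamma show the derived state '0' for Char. 2, supporting them as a clade.
Char. 3: derived state '1' in Delta and Gamma only — synapomorphy for {Delta, Gamma}.
Char. 4 (derived state '1') is shared by Alpha, Beta, Delta, Epsilon, and Gamma — a synapomorphy uniting that clade.
All ingroup taxa share the derived state '0' for Char. 5; it defines the ingroup but does not resolve relationships within it.
Char. 6: derived state '0' in Gamma only — an autapomorphy, so it tells us nothing about relationships among taxa.
Char. 7: derived state '1' in Beta only — an autapomorphy, so it tells us nothing about relationships among taxa.
Most parsimonious ingroup topology: (((((Delta,Gamma),Alpha),Beta),Epsilon),Eta).
The clade {Alpha, Beta, Delta, Gamma} is supported by Char. 2: its derived state '0' occurs in exactly those taxa and in no other taxon (including the outgroup).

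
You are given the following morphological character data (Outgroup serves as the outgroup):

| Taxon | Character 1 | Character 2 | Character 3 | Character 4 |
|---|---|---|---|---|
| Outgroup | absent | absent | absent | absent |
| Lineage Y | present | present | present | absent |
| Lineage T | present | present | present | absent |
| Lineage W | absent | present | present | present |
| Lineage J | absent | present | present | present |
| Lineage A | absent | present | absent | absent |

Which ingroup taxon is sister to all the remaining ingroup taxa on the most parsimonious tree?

Lineage A

The outgroup has state 'absent' for every character, so 'present' is the derived state throughout.
Character 1 (derived state 'present') is shared by Lineage T and Lineage Y — a synapomorphy uniting that clade.
Character 2 (derived state 'present') is shared by all ingroup taxa — unites the whole ingroup.
Character 3 (derived state 'present') is shared by Lineage J, Lineage T, Lineage W, and Lineage Y — a synapomorphy uniting that clade.
Character 4: derived state 'present' in Lineage J and Lineage W only — synapomorphy for {Lineage J, Lineage W}.
Most parsimonious ingroup topology: (((Lineage Y,Lineage T),(Lineage W,Lineage J)),Lineage A).
Lineage A is sister to the clade containing all other ingroup taxa, so it is the earliest-diverging (most basal) ingroup lineage.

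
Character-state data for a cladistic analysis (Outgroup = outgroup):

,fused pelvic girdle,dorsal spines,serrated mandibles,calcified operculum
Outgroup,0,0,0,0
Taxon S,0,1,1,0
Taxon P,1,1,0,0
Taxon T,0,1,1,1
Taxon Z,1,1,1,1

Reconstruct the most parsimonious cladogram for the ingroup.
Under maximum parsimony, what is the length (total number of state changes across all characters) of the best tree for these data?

5

The outgroup has state '0' for every character, so '1' is the derived state throughout.
fused pelvic girdle groups Taxon P and Taxon Z, which is incompatible with the clades supported by the remaining characters; treating it as convergent (homoplasy) costs fewer steps than any alternative tree.
All ingroup taxa share the derived state '1' for dorsal spines; it defines the ingroup but does not resolve relationships within it.
serrated mandibles: derived state '1' in Taxon S, Taxon T, and Taxon Z only — synapomorphy for {Taxon S, Taxon T, Taxon Z}.
Only Taxon T and Taxon Z show the derived state '1' for calcified operculum, supporting them as a clade.
Most parsimonious ingroup topology: ((Taxon S,(Taxon T,Taxon Z)),Taxon P).
Changes per character on this tree: fused pelvic girdle: 2; dorsal spines: 1; serrated mandibles: 1; calcified operculum: 1.
Total = 5.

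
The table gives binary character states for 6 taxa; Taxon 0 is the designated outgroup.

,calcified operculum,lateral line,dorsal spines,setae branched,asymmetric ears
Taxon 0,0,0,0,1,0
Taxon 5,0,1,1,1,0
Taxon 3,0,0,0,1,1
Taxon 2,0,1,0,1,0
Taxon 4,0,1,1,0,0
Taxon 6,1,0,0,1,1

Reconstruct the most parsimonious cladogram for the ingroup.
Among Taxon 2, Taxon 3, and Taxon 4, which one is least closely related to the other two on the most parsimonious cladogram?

Taxon 3

Character polarity is set by the outgroup: the derived state is whichever differs from the outgroup's state, so for setae branched the derived state is '0', and for the remaining characters it is '1'.
calcified operculum (derived state '1') is unique to Taxon 6 (autapomorphy; uninformative for grouping).
lateral line: derived state '1' in Taxon 2, Taxon 4, and Taxon 5 only — synapomorphy for {Taxon 2, Taxon 4, Taxon 5}.
dorsal spines (derived state '1') is shared by Taxon 4 and Taxon 5 — a synapomorphy uniting that clade.
setae branched: derived state '0' in Taxon 4 only — an autapomorphy, so it tells us nothing about relationships among taxa.
asymmetric ears (derived state '1') is shared by Taxon 3 and Taxon 6 — a synapomorphy uniting that clade.
Most parsimonious ingroup topology: (((Taxon 5,Taxon 4),Taxon 2),(Taxon 3,Taxon 6)).
Taxon 4 and Taxon 2 share a more recent common ancestor with each other than either does with Taxon 3, so Taxon 3 is the least closely related of the three.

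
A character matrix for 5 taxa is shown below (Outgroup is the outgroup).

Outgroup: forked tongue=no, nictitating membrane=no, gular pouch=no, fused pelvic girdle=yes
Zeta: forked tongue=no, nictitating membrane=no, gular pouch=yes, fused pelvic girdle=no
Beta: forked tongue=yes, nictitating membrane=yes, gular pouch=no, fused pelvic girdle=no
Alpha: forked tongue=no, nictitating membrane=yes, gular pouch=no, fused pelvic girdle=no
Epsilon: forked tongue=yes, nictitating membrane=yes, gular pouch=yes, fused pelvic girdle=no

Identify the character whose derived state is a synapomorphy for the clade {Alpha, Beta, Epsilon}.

Character polarity is set by the outgroup: the derived state is whichever differs from the outgroup's state, so for fused pelvic girdle the derived state is 'no', and for the remaining characters it is 'yes'.
forked tongue (derived state 'yes') is shared by Beta and Epsilon — a synapomorphy uniting that clade.
Only Alpha, Beta, and Epsilon show the derived state 'yes' for nictitating membrane, supporting them as a clade.
gular pouch groups Epsilon and Zeta, which is incompatible with the clades supported by the remaining characters; treating it as convergent (homoplasy) costs fewer steps than any alternative tree.
fused pelvic girdle (derived state 'no') is shared by all ingroup taxa — unites the whole ingroup.
Most parsimonious ingroup topology: (Zeta,((Beta,Epsilon),Alpha)).
The clade {Alpha, Beta, Epsilon} is supported by nictitating membrane: its derived state 'yes' occurs in exactly those taxa and in no other taxon (including the outgroup).

nictitating membrane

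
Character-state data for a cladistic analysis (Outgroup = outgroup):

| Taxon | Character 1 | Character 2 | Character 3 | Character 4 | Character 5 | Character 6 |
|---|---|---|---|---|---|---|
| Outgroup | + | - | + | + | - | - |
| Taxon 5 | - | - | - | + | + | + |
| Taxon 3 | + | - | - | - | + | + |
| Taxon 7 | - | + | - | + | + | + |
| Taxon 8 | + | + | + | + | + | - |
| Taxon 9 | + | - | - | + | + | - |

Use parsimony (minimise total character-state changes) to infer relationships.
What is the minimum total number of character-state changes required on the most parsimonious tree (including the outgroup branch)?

7

Character polarity is set by the outgroup: the derived state is whichever differs from the outgroup's state, so for Character 1, Character 3, Character 4 the derived state is '-', and for the remaining characters it is '+'.
Character 1 (derived state '-') is shared by Taxon 5 and Taxon 7 — a synapomorphy uniting that clade.
Character 2 groups Taxon 7 and Taxon 8, which is incompatible with the clades supported by the remaining characters; treating it as convergent (homoplasy) costs fewer steps than any alternative tree.
Character 3 (derived state '-') is shared by Taxon 3, Taxon 5, Taxon 7, and Taxon 9 — a synapomorphy uniting that clade.
Character 4 (derived state '-') is unique to Taxon 3 (autapomorphy; uninformative for grouping).
All ingroup taxa share the derived state '+' for Character 5; it defines the ingroup but does not resolve relationships within it.
Character 6: derived state '+' in Taxon 3, Taxon 5, and Taxon 7 only — synapomorphy for {Taxon 3, Taxon 5, Taxon 7}.
Most parsimonious ingroup topology: ((((Taxon 5,Taxon 7),Taxon 3),Taxon 9),Taxon 8).
Changes per character on this tree: Character 1: 1; Character 2: 2; Character 3: 1; Character 4: 1; Character 5: 1; Character 6: 1.
Total = 7.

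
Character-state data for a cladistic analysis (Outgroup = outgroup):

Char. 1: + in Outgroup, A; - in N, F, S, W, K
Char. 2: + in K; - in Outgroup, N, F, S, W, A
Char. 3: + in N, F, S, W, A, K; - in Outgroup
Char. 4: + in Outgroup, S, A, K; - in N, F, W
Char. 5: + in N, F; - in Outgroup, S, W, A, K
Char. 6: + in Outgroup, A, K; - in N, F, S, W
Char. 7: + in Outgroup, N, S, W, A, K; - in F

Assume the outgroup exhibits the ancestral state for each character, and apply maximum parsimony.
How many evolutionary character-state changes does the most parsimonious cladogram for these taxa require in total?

Character polarity is set by the outgroup: the derived state is whichever differs from the outgroup's state, so for Char. 1, Char. 4, Char. 6, Char. 7 the derived state is '-', and for the remaining characters it is '+'.
Char. 1 (derived state '-') is shared by F, K, N, S, and W — a synapomorphy uniting that clade.
Char. 2: derived state '+' in K only — an autapomorphy, so it tells us nothing about relationships among taxa.
Char. 3 (derived state '+') is shared by all ingroup taxa — unites the whole ingroup.
Only F, N, and W show the derived state '-' for Char. 4, supporting them as a clade.
Only F and N show the derived state '+' for Char. 5, supporting them as a clade.
Char. 6: derived state '-' in F, N, S, and W only — synapomorphy for {F, N, S, W}.
Char. 7: derived state '-' in F only — an autapomorphy, so it tells us nothing about relationships among taxa.
Most parsimonious ingroup topology: (((((N,F),W),S),K),A).
Changes per character on this tree: Char. 1: 1; Char. 2: 1; Char. 3: 1; Char. 4: 1; Char. 5: 1; Char. 6: 1; Char. 7: 1.
Total = 7.

7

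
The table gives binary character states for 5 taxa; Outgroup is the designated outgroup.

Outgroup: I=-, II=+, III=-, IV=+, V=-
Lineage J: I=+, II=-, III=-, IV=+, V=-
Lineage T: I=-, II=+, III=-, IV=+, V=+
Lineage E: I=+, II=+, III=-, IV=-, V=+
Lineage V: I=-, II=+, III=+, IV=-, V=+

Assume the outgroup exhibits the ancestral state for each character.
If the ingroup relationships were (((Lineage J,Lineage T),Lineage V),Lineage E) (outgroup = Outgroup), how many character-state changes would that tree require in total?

8

Map each character onto (((Lineage J,Lineage T),Lineage V),Lineage E) (rooted by Outgroup) and count the minimum state changes it requires (Fitch parsimony):
I: 2; II: 1; III: 1; IV: 2; V: 2.
Total tree length = 8.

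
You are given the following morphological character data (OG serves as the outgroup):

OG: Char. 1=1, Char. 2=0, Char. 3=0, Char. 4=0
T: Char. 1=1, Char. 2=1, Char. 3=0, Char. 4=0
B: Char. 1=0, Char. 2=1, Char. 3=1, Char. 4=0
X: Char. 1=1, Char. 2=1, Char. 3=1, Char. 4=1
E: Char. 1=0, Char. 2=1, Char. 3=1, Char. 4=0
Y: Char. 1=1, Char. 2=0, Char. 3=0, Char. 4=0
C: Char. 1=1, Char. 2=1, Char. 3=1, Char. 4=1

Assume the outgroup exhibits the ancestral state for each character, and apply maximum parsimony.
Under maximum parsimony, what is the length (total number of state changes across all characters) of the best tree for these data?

4

Character polarity is set by the outgroup: the derived state is whichever differs from the outgroup's state, so for Char. 1 the derived state is '0', and for the remaining characters it is '1'.
Only B and E show the derived state '0' for Char. 1, supporting them as a clade.
Char. 2 (derived state '1') is shared by B, C, E, T, and X — a synapomorphy uniting that clade.
Char. 3 (derived state '1') is shared by B, C, E, and X — a synapomorphy uniting that clade.
Char. 4: derived state '1' in C and X only — synapomorphy for {C, X}.
Most parsimonious ingroup topology: ((T,((B,E),(X,C))),Y).
Changes per character on this tree: Char. 1: 1; Char. 2: 1; Char. 3: 1; Char. 4: 1.
Total = 4.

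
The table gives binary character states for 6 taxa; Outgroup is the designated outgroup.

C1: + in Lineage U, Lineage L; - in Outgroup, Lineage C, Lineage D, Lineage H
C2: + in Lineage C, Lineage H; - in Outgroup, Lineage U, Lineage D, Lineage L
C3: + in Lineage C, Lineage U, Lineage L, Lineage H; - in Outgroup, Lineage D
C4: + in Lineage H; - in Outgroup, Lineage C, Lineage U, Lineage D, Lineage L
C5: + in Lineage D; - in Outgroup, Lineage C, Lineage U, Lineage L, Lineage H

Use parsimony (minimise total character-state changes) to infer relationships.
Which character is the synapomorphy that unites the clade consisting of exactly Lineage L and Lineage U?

C1

The outgroup has state '-' for every character, so '+' is the derived state throughout.
C1 (derived state '+') is shared by Lineage L and Lineage U — a synapomorphy uniting that clade.
Only Lineage C and Lineage H show the derived state '+' for C2, supporting them as a clade.
C3 (derived state '+') is shared by Lineage C, Lineage H, Lineage L, and Lineage U — a synapomorphy uniting that clade.
C4: derived state '+' in Lineage H only — an autapomorphy, so it tells us nothing about relationships among taxa.
C5: derived state '+' in Lineage D only — an autapomorphy, so it tells us nothing about relationships among taxa.
Most parsimonious ingroup topology: (((Lineage C,Lineage H),(Lineage U,Lineage L)),Lineage D).
The clade {Lineage L, Lineage U} is supported by C1: its derived state '+' occurs in exactly those taxa and in no other taxon (including the outgroup).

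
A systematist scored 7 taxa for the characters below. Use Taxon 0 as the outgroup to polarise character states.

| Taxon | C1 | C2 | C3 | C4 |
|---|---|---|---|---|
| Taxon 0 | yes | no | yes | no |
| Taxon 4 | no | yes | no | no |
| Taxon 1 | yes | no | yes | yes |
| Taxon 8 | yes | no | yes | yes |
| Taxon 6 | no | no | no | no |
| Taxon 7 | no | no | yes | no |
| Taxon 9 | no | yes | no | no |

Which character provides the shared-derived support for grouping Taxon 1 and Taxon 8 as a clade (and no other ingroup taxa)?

C4

Character polarity is set by the outgroup: the derived state is whichever differs from the outgroup's state, so for C1, C3 the derived state is 'no', and for the remaining characters it is 'yes'.
Only Taxon 4, Taxon 6, Taxon 7, and Taxon 9 show the derived state 'no' for C1, supporting them as a clade.
C2 (derived state 'yes') is shared by Taxon 4 and Taxon 9 — a synapomorphy uniting that clade.
Only Taxon 4, Taxon 6, and Taxon 9 show the derived state 'no' for C3, supporting them as a clade.
C4 (derived state 'yes') is shared by Taxon 1 and Taxon 8 — a synapomorphy uniting that clade.
Most parsimonious ingroup topology: ((((Taxon 4,Taxon 9),Taxon 6),Taxon 7),(Taxon 1,Taxon 8)).
The clade {Taxon 1, Taxon 8} is supported by C4: its derived state 'yes' occurs in exactly those taxa and in no other taxon (including the outgroup).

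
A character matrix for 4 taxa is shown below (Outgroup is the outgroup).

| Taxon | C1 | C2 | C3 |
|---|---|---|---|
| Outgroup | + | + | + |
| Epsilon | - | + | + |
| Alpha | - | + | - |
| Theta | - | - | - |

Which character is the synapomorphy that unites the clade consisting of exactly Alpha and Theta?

The outgroup has state '+' for every character, so '-' is the derived state throughout.
All ingroup taxa share the derived state '-' for C1; it defines the ingroup but does not resolve relationships within it.
C2 (derived state '-') is unique to Theta (autapomorphy; uninformative for grouping).
Only Alpha and Theta show the derived state '-' for C3, supporting them as a clade.
Most parsimonious ingroup topology: (Epsilon,(Alpha,Theta)).
The clade {Alpha, Theta} is supported by C3: its derived state '-' occurs in exactly those taxa and in no other taxon (including the outgroup).

C3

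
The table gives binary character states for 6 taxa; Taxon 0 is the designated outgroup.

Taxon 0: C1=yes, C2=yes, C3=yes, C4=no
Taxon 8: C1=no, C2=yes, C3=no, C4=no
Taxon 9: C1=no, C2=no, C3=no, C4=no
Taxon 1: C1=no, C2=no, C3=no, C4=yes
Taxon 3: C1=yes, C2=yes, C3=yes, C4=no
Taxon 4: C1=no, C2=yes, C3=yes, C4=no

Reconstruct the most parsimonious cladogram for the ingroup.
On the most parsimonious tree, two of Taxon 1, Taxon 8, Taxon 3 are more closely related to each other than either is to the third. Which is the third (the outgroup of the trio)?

Character polarity is set by the outgroup: the derived state is whichever differs from the outgroup's state, so for C1, C2, C3 the derived state is 'no', and for the remaining characters it is 'yes'.
C1 (derived state 'no') is shared by Taxon 1, Taxon 4, Taxon 8, and Taxon 9 — a synapomorphy uniting that clade.
C2 (derived state 'no') is shared by Taxon 1 and Taxon 9 — a synapomorphy uniting that clade.
Only Taxon 1, Taxon 8, and Taxon 9 show the derived state 'no' for C3, supporting them as a clade.
C4: derived state 'yes' in Taxon 1 only — an autapomorphy, so it tells us nothing about relationships among taxa.
Most parsimonious ingroup topology: (((Taxon 8,(Taxon 9,Taxon 1)),Taxon 4),Taxon 3).
Taxon 8 and Taxon 1 share a more recent common ancestor with each other than either does with Taxon 3, so Taxon 3 is the least closely related of the three.

Taxon 3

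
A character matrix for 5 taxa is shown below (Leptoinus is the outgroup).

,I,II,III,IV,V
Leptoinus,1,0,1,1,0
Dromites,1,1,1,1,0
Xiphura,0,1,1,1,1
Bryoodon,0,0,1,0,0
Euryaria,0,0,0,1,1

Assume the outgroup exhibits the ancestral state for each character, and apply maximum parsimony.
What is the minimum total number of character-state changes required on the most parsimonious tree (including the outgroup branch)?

6

Character polarity is set by the outgroup: the derived state is whichever differs from the outgroup's state, so for I, III, IV the derived state is '0', and for the remaining characters it is '1'.
I: derived state '0' in Bryoodon, Euryaria, and Xiphura only — synapomorphy for {Bryoodon, Euryaria, Xiphura}.
II (state '1') occurs in Dromites and Xiphura but conflicts with the nesting implied by the other characters — most parsimoniously interpreted as homoplasy.
III (derived state '0') is unique to Euryaria (autapomorphy; uninformative for grouping).
IV (derived state '0') is unique to Bryoodon (autapomorphy; uninformative for grouping).
V: derived state '1' in Euryaria and Xiphura only — synapomorphy for {Euryaria, Xiphura}.
Most parsimonious ingroup topology: (Dromites,((Xiphura,Euryaria),Bryoodon)).
Changes per character on this tree: I: 1; II: 2; III: 1; IV: 1; V: 1.
Total = 6.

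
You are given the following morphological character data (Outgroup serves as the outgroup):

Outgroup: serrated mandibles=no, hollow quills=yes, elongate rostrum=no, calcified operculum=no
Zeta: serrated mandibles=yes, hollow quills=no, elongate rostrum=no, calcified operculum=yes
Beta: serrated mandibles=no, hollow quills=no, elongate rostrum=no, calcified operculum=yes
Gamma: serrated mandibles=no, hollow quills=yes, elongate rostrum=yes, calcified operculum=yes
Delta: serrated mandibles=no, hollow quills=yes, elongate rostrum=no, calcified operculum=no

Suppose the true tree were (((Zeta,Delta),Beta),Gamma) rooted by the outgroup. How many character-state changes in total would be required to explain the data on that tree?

6

Map each character onto (((Zeta,Delta),Beta),Gamma) (rooted by Outgroup) and count the minimum state changes it requires (Fitch parsimony):
serrated mandibles: 1; hollow quills: 2; elongate rostrum: 1; calcified operculum: 2.
Total tree length = 6.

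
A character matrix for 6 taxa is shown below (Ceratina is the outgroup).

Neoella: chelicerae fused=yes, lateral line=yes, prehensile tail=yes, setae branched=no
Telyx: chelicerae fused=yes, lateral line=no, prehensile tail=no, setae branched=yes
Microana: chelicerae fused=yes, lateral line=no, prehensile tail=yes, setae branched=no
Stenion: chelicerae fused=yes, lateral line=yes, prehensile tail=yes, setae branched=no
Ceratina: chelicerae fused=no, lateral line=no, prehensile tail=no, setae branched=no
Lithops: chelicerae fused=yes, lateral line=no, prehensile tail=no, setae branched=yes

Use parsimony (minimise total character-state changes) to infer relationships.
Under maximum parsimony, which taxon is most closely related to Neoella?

The outgroup has state 'no' for every character, so 'yes' is the derived state throughout.
All ingroup taxa share the derived state 'yes' for chelicerae fused; it defines the ingroup but does not resolve relationships within it.
lateral line (derived state 'yes') is shared by Neoella and Stenion — a synapomorphy uniting that clade.
Only Microana, Neoella, and Stenion show the derived state 'yes' for prehensile tail, supporting them as a clade.
setae branched: derived state 'yes' in Lithops and Telyx only — synapomorphy for {Lithops, Telyx}.
Most parsimonious ingroup topology: (((Neoella,Stenion),Microana),(Lithops,Telyx)).
Neoella and Stenion form a cherry on this tree, so they are sister taxa.

Stenion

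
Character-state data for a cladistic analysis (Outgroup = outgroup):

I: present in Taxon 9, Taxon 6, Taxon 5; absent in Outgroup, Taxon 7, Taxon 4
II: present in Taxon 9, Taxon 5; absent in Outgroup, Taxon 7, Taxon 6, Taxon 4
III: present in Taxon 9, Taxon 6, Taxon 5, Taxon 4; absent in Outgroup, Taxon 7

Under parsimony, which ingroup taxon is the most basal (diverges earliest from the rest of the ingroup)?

The outgroup has state 'absent' for every character, so 'present' is the derived state throughout.
Only Taxon 5, Taxon 6, and Taxon 9 show the derived state 'present' for I, supporting them as a clade.
II: derived state 'present' in Taxon 5 and Taxon 9 only — synapomorphy for {Taxon 5, Taxon 9}.
Only Taxon 4, Taxon 5, Taxon 6, and Taxon 9 show the derived state 'present' for III, supporting them as a clade.
Most parsimonious ingroup topology: (Taxon 7,(((Taxon 9,Taxon 5),Taxon 6),Taxon 4)).
Taxon 7 is sister to the clade containing all other ingroup taxa, so it is the earliest-diverging (most basal) ingroup lineage.

Taxon 7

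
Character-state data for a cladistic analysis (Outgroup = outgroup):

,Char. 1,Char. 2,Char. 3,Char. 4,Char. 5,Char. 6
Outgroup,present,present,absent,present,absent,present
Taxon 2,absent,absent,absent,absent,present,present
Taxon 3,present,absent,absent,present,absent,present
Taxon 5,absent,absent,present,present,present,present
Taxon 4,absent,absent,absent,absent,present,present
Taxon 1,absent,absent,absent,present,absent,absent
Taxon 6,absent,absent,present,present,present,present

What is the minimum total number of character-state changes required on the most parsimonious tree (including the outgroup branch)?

6

Character polarity is set by the outgroup: the derived state is whichever differs from the outgroup's state, so for Char. 1, Char. 2, Char. 4, Char. 6 the derived state is 'absent', and for the remaining characters it is 'present'.
Only Taxon 1, Taxon 2, Taxon 4, Taxon 5, and Taxon 6 show the derived state 'absent' for Char. 1, supporting them as a clade.
Char. 2 (derived state 'absent') is shared by all ingroup taxa — unites the whole ingroup.
Only Taxon 5 and Taxon 6 show the derived state 'present' for Char. 3, supporting them as a clade.
Char. 4 (derived state 'absent') is shared by Taxon 2 and Taxon 4 — a synapomorphy uniting that clade.
Char. 5: derived state 'present' in Taxon 2, Taxon 4, Taxon 5, and Taxon 6 only — synapomorphy for {Taxon 2, Taxon 4, Taxon 5, Taxon 6}.
Char. 6: derived state 'absent' in Taxon 1 only — an autapomorphy, so it tells us nothing about relationships among taxa.
Most parsimonious ingroup topology: ((((Taxon 2,Taxon 4),(Taxon 5,Taxon 6)),Taxon 1),Taxon 3).
Changes per character on this tree: Char. 1: 1; Char. 2: 1; Char. 3: 1; Char. 4: 1; Char. 5: 1; Char. 6: 1.
Total = 6.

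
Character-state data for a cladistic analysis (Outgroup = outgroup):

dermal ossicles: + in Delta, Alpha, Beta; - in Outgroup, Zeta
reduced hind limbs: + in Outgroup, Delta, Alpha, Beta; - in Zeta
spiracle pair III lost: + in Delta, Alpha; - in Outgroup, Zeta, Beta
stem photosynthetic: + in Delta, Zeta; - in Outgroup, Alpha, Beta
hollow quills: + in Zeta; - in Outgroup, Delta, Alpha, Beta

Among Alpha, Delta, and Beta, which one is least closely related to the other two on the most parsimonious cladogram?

Beta

Character polarity is set by the outgroup: the derived state is whichever differs from the outgroup's state, so for reduced hind limbs the derived state is '-', and for the remaining characters it is '+'.
Only Alpha, Beta, and Delta show the derived state '+' for dermal ossicles, supporting them as a clade.
reduced hind limbs (derived state '-') is unique to Zeta (autapomorphy; uninformative for grouping).
spiracle pair III lost (derived state '+') is shared by Alpha and Delta — a synapomorphy uniting that clade.
stem photosynthetic groups Delta and Zeta, which is incompatible with the clades supported by the remaining characters; treating it as convergent (homoplasy) costs fewer steps than any alternative tree.
hollow quills: derived state '+' in Zeta only — an autapomorphy, so it tells us nothing about relationships among taxa.
Most parsimonious ingroup topology: (((Delta,Alpha),Beta),Zeta).
Alpha and Delta share a more recent common ancestor with each other than either does with Beta, so Beta is the least closely related of the three.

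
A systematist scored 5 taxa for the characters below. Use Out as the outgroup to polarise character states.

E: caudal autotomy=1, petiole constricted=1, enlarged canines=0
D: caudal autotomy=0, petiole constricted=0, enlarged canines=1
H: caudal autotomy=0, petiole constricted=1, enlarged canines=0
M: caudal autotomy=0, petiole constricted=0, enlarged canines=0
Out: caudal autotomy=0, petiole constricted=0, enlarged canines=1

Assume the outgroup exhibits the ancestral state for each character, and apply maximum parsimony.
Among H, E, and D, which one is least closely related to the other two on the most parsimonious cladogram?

D

Character polarity is set by the outgroup: the derived state is whichever differs from the outgroup's state, so for enlarged canines the derived state is '0', and for the remaining characters it is '1'.
caudal autotomy (derived state '1') is unique to E (autapomorphy; uninformative for grouping).
petiole constricted (derived state '1') is shared by E and H — a synapomorphy uniting that clade.
enlarged canines (derived state '0') is shared by E, H, and M — a synapomorphy uniting that clade.
Most parsimonious ingroup topology: (D,((E,H),M)).
H and E share a more recent common ancestor with each other than either does with D, so D is the least closely related of the three.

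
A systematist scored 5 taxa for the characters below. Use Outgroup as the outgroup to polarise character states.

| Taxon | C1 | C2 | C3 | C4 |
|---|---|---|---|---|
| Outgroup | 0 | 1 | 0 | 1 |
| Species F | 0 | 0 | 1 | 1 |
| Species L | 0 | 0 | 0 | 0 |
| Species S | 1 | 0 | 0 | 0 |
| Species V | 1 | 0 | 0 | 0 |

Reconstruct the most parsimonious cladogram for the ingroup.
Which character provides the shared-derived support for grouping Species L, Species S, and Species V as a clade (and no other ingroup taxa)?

C4

Character polarity is set by the outgroup: the derived state is whichever differs from the outgroup's state, so for C2, C4 the derived state is '0', and for the remaining characters it is '1'.
C1 (derived state '1') is shared by Species S and Species V — a synapomorphy uniting that clade.
C2 (derived state '0') is shared by all ingroup taxa — unites the whole ingroup.
C3 (derived state '1') is unique to Species F (autapomorphy; uninformative for grouping).
C4: derived state '0' in Species L, Species S, and Species V only — synapomorphy for {Species L, Species S, Species V}.
Most parsimonious ingroup topology: (Species F,(Species L,(Species S,Species V))).
The clade {Species L, Species S, Species V} is supported by C4: its derived state '0' occurs in exactly those taxa and in no other taxon (including the outgroup).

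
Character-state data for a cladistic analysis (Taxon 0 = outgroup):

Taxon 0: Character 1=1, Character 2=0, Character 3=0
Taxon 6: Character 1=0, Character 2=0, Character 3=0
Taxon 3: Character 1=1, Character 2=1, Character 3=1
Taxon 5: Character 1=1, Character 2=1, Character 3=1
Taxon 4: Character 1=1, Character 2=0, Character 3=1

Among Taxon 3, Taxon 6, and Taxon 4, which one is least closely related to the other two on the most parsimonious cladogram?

Character polarity is set by the outgroup: the derived state is whichever differs from the outgroup's state, so for Character 1 the derived state is '0', and for the remaining characters it is '1'.
Character 1: derived state '0' in Taxon 6 only — an autapomorphy, so it tells us nothing about relationships among taxa.
Character 2: derived state '1' in Taxon 3 and Taxon 5 only — synapomorphy for {Taxon 3, Taxon 5}.
Only Taxon 3, Taxon 4, and Taxon 5 show the derived state '1' for Character 3, supporting them as a clade.
Most parsimonious ingroup topology: (Taxon 6,((Taxon 3,Taxon 5),Taxon 4)).
Taxon 4 and Taxon 3 share a more recent common ancestor with each other than either does with Taxon 6, so Taxon 6 is the least closely related of the three.

Taxon 6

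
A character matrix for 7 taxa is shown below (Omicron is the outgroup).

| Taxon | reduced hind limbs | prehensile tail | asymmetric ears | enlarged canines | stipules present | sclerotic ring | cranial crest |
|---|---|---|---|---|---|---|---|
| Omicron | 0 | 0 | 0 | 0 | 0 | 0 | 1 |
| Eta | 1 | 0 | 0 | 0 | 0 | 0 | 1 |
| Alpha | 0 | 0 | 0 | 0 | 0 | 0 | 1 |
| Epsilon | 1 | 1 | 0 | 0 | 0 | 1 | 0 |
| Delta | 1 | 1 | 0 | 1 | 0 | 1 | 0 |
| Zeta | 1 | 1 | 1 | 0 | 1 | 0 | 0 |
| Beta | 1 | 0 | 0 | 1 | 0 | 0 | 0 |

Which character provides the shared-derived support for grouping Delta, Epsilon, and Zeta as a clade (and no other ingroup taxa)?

Character polarity is set by the outgroup: the derived state is whichever differs from the outgroup's state, so for cranial crest the derived state is '0', and for the remaining characters it is '1'.
Only Beta, Delta, Epsilon, Eta, and Zeta show the derived state '1' for reduced hind limbs, supporting them as a clade.
prehensile tail (derived state '1') is shared by Delta, Epsilon, and Zeta — a synapomorphy uniting that clade.
asymmetric ears (derived state '1') is unique to Zeta (autapomorphy; uninformative for grouping).
enlarged canines groups Beta and Delta, which is incompatible with the clades supported by the remaining characters; treating it as convergent (homoplasy) costs fewer steps than any alternative tree.
stipules present: derived state '1' in Zeta only — an autapomorphy, so it tells us nothing about relationships among taxa.
sclerotic ring: derived state '1' in Delta and Epsilon only — synapomorphy for {Delta, Epsilon}.
cranial crest: derived state '0' in Beta, Delta, Epsilon, and Zeta only — synapomorphy for {Beta, Delta, Epsilon, Zeta}.
Most parsimonious ingroup topology: ((Eta,(((Epsilon,Delta),Zeta),Beta)),Alpha).
The clade {Delta, Epsilon, Zeta} is supported by prehensile tail: its derived state '1' occurs in exactly those taxa and in no other taxon (including the outgroup).

prehensile tail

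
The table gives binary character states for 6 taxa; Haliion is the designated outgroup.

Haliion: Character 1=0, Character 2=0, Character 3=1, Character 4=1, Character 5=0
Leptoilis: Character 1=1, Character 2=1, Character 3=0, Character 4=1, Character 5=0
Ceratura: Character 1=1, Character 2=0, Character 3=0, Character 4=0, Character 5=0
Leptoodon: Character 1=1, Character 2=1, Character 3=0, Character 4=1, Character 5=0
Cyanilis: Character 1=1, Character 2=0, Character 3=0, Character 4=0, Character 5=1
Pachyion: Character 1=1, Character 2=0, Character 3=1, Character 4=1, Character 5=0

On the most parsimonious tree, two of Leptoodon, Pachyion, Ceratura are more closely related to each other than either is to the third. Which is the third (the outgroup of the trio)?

Pachyion

Character polarity is set by the outgroup: the derived state is whichever differs from the outgroup's state, so for Character 3, Character 4 the derived state is '0', and for the remaining characters it is '1'.
All ingroup taxa share the derived state '1' for Character 1; it defines the ingroup but does not resolve relationships within it.
Character 2: derived state '1' in Leptoilis and Leptoodon only — synapomorphy for {Leptoilis, Leptoodon}.
Only Ceratura, Cyanilis, Leptoilis, and Leptoodon show the derived state '0' for Character 3, supporting them as a clade.
Only Ceratura and Cyanilis show the derived state '0' for Character 4, supporting them as a clade.
Character 5: derived state '1' in Cyanilis only — an autapomorphy, so it tells us nothing about relationships among taxa.
Most parsimonious ingroup topology: (((Leptoilis,Leptoodon),(Ceratura,Cyanilis)),Pachyion).
Leptoodon and Ceratura share a more recent common ancestor with each other than either does with Pachyion, so Pachyion is the least closely related of the three.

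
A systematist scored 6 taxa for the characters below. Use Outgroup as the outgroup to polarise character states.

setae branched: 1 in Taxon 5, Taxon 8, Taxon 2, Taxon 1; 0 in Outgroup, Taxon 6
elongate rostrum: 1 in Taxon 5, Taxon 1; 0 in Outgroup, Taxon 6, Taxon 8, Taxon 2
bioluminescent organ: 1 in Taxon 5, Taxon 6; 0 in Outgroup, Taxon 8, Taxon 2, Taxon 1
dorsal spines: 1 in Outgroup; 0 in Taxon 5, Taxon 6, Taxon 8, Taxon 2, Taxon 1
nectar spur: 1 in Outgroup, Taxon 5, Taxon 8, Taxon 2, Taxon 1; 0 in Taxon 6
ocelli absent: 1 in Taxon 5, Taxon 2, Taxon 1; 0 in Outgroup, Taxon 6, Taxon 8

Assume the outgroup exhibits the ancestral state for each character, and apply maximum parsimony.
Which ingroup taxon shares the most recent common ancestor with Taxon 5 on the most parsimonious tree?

Character polarity is set by the outgroup: the derived state is whichever differs from the outgroup's state, so for dorsal spines, nectar spur the derived state is '0', and for the remaining characters it is '1'.
setae branched: derived state '1' in Taxon 1, Taxon 2, Taxon 5, and Taxon 8 only — synapomorphy for {Taxon 1, Taxon 2, Taxon 5, Taxon 8}.
elongate rostrum (derived state '1') is shared by Taxon 1 and Taxon 5 — a synapomorphy uniting that clade.
bioluminescent organ groups Taxon 5 and Taxon 6, which is incompatible with the clades supported by the remaining characters; treating it as convergent (homoplasy) costs fewer steps than any alternative tree.
dorsal spines (derived state '0') is shared by all ingroup taxa — unites the whole ingroup.
nectar spur: derived state '0' in Taxon 6 only — an autapomorphy, so it tells us nothing about relationships among taxa.
ocelli absent (derived state '1') is shared by Taxon 1, Taxon 2, and Taxon 5 — a synapomorphy uniting that clade.
Most parsimonious ingroup topology: ((((Taxon 5,Taxon 1),Taxon 2),Taxon 8),Taxon 6).
Taxon 5 and Taxon 1 form a cherry on this tree, so they are sister taxa.

Taxon 1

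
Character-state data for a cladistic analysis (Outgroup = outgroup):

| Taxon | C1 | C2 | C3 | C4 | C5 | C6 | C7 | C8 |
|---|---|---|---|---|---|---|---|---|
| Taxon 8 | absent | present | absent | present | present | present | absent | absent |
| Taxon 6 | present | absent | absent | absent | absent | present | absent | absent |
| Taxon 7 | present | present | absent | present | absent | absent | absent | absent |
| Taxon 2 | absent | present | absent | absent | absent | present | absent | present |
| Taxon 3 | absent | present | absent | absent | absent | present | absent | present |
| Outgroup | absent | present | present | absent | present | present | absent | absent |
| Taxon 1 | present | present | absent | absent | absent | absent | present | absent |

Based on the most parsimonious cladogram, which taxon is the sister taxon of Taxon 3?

Character polarity is set by the outgroup: the derived state is whichever differs from the outgroup's state, so for C2, C3, C5, C6 the derived state is 'absent', and for the remaining characters it is 'present'.
Only Taxon 1, Taxon 6, and Taxon 7 show the derived state 'present' for C1, supporting them as a clade.
C2: derived state 'absent' in Taxon 6 only — an autapomorphy, so it tells us nothing about relationships among taxa.
C3 (derived state 'absent') is shared by all ingroup taxa — unites the whole ingroup.
C4 groups Taxon 7 and Taxon 8, which is incompatible with the clades supported by the remaining characters; treating it as convergent (homoplasy) costs fewer steps than any alternative tree.
Only Taxon 1, Taxon 2, Taxon 3, Taxon 6, and Taxon 7 show the derived state 'absent' for C5, supporting them as a clade.
C6 (derived state 'absent') is shared by Taxon 1 and Taxon 7 — a synapomorphy uniting that clade.
C7 (derived state 'present') is unique to Taxon 1 (autapomorphy; uninformative for grouping).
C8: derived state 'present' in Taxon 2 and Taxon 3 only — synapomorphy for {Taxon 2, Taxon 3}.
Most parsimonious ingroup topology: (((Taxon 3,Taxon 2),((Taxon 1,Taxon 7),Taxon 6)),Taxon 8).
Taxon 3 and Taxon 2 form a cherry on this tree, so they are sister taxa.

Taxon 2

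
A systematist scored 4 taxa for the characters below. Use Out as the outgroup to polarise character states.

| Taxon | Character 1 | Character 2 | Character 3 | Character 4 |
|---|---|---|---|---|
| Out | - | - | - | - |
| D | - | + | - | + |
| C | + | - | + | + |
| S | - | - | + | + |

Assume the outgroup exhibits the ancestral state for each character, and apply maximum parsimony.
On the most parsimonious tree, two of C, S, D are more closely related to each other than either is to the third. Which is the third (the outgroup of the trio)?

D

The outgroup has state '-' for every character, so '+' is the derived state throughout.
Character 1 (derived state '+') is unique to C (autapomorphy; uninformative for grouping).
Character 2 (derived state '+') is unique to D (autapomorphy; uninformative for grouping).
Character 3: derived state '+' in C and S only — synapomorphy for {C, S}.
Character 4 (derived state '+') is shared by all ingroup taxa — unites the whole ingroup.
Most parsimonious ingroup topology: (D,(C,S)).
C and S share a more recent common ancestor with each other than either does with D, so D is the least closely related of the three.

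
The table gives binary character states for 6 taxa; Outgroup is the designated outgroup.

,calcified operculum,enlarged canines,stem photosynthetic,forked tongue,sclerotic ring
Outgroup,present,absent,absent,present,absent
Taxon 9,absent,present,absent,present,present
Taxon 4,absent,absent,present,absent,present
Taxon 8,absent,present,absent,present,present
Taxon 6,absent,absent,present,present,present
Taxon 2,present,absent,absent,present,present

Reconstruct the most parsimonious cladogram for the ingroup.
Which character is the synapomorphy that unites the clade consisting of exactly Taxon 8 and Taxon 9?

Character polarity is set by the outgroup: the derived state is whichever differs from the outgroup's state, so for calcified operculum, forked tongue the derived state is 'absent', and for the remaining characters it is 'present'.
calcified operculum (derived state 'absent') is shared by Taxon 4, Taxon 6, Taxon 8, and Taxon 9 — a synapomorphy uniting that clade.
enlarged canines: derived state 'present' in Taxon 8 and Taxon 9 only — synapomorphy for {Taxon 8, Taxon 9}.
stem photosynthetic: derived state 'present' in Taxon 4 and Taxon 6 only — synapomorphy for {Taxon 4, Taxon 6}.
forked tongue: derived state 'absent' in Taxon 4 only — an autapomorphy, so it tells us nothing about relationships among taxa.
sclerotic ring (derived state 'present') is shared by all ingroup taxa — unites the whole ingroup.
Most parsimonious ingroup topology: (((Taxon 9,Taxon 8),(Taxon 4,Taxon 6)),Taxon 2).
The clade {Taxon 8, Taxon 9} is supported by enlarged canines: its derived state 'present' occurs in exactly those taxa and in no other taxon (including the outgroup).

enlarged canines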